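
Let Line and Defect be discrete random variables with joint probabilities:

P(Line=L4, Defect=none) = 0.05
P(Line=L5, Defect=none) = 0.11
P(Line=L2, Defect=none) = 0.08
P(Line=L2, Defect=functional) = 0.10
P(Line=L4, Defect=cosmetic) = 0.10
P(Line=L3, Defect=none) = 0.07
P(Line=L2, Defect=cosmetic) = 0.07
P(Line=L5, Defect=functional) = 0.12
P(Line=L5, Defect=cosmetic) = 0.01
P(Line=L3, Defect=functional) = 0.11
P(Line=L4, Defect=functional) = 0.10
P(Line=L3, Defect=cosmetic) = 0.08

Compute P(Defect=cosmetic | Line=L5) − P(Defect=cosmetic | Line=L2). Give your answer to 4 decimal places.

P(Line=L5) = 0.11 + 0.01 + 0.12 = 0.24; P(Defect=cosmetic | Line=L5) = 0.01/0.24 = 0.04167.
P(Line=L2) = 0.08 + 0.07 + 0.10 = 0.25; P(Defect=cosmetic | Line=L2) = 0.07/0.25 = 0.28000.
Difference = -0.2383.

-0.2383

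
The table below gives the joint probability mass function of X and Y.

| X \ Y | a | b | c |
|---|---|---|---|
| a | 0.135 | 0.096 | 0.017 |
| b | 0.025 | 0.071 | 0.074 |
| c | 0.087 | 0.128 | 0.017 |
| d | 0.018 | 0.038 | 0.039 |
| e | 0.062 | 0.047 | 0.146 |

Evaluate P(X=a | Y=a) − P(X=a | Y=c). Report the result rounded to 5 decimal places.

0.35482

P(Y=a) = 0.135 + 0.025 + 0.087 + 0.018 + 0.062 = 0.327; P(X=a | Y=a) = 0.135/0.327 = 0.412844.
P(Y=c) = 0.017 + 0.074 + 0.017 + 0.039 + 0.146 = 0.293; P(X=a | Y=c) = 0.017/0.293 = 0.058020.
Difference = 0.35482.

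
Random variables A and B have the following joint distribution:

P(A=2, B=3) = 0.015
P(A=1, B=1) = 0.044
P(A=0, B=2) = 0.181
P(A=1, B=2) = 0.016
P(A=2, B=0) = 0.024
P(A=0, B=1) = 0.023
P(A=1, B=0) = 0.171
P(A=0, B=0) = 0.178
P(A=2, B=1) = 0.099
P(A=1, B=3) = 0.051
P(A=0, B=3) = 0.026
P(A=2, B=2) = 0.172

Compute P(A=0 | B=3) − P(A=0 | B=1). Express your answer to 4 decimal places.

P(B=3) = 0.026 + 0.051 + 0.015 = 0.092; P(A=0 | B=3) = 0.026/0.092 = 0.28261.
P(B=1) = 0.023 + 0.044 + 0.099 = 0.166; P(A=0 | B=1) = 0.023/0.166 = 0.13855.
Difference = 0.1441.

0.1441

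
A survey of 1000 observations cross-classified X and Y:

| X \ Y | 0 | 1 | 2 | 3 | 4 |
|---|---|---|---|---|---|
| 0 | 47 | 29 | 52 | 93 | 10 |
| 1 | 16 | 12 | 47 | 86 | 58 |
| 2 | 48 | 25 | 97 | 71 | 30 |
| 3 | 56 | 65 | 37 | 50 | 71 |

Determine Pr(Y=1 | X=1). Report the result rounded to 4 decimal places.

0.0548

Total with X=1: 16 + 12 + 47 + 86 + 58 = 219.
P(Y=1 | X=1) = 12/219 = 0.0548.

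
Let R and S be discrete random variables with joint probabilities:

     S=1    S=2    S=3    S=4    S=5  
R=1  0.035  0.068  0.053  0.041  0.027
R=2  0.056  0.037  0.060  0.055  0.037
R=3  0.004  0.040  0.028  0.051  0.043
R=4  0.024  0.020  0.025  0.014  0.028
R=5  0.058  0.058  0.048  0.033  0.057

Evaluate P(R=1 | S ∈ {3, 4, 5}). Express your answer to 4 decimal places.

0.2017

P(S=3) = 0.053 + 0.060 + 0.028 + 0.025 + 0.048 = 0.214.
P(S=4) = 0.041 + 0.055 + 0.051 + 0.014 + 0.033 = 0.194.
P(S=5) = 0.027 + 0.037 + 0.043 + 0.028 + 0.057 = 0.192.
P(S ∈ {3, 4, 5}) = 0.214 + 0.194 + 0.192 = 0.600; P(R=1, S ∈ {3, 4, 5}) = 0.053 + 0.041 + 0.027 = 0.121.
P(R=1 | S ∈ {3, 4, 5}) = 0.121/0.600 = 0.2017.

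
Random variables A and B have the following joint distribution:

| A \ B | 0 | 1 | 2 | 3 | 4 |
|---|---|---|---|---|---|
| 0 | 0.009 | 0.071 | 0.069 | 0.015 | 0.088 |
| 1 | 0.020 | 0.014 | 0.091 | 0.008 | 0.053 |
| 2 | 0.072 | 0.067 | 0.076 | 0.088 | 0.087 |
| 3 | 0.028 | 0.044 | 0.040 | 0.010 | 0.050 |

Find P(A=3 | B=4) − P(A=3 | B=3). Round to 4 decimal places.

0.0972

P(B=4) = 0.088 + 0.053 + 0.087 + 0.050 = 0.278; P(A=3 | B=4) = 0.050/0.278 = 0.17986.
P(B=3) = 0.015 + 0.008 + 0.088 + 0.010 = 0.121; P(A=3 | B=3) = 0.010/0.121 = 0.08264.
Difference = 0.0972.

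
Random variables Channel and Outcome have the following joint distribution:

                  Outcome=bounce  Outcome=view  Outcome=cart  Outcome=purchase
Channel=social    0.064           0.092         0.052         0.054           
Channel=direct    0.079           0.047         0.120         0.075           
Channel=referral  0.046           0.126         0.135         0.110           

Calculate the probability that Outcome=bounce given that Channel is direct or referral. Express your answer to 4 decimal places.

P(Channel=direct) = 0.079 + 0.047 + 0.120 + 0.075 = 0.321.
P(Channel=referral) = 0.046 + 0.126 + 0.135 + 0.110 = 0.417.
P(Channel ∈ {direct, referral}) = 0.321 + 0.417 = 0.738; P(Outcome=bounce, Channel ∈ {direct, referral}) = 0.079 + 0.046 = 0.125.
P(Outcome=bounce | Channel ∈ {direct, referral}) = 0.125/0.738 = 0.1694.

0.1694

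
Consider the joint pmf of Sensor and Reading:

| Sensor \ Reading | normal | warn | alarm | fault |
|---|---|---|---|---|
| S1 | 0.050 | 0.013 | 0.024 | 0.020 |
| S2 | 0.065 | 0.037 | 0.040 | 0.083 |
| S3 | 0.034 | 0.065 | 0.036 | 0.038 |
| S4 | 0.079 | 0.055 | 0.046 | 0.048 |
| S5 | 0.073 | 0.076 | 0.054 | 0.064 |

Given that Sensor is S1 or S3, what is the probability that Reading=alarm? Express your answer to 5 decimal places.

0.21429

P(Sensor=S1) = 0.050 + 0.013 + 0.024 + 0.020 = 0.107.
P(Sensor=S3) = 0.034 + 0.065 + 0.036 + 0.038 = 0.173.
P(Sensor ∈ {S1, S3}) = 0.107 + 0.173 = 0.280; P(Reading=alarm, Sensor ∈ {S1, S3}) = 0.024 + 0.036 = 0.060.
P(Reading=alarm | Sensor ∈ {S1, S3}) = 0.060/0.280 = 0.21429.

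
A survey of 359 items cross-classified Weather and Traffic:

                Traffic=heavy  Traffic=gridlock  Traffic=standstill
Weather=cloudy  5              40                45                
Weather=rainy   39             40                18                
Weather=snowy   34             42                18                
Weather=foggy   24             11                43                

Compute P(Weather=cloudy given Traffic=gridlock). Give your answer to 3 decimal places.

0.301

Total with Traffic=gridlock: 40 + 40 + 42 + 11 = 133.
P(Weather=cloudy | Traffic=gridlock) = 40/133 = 0.301.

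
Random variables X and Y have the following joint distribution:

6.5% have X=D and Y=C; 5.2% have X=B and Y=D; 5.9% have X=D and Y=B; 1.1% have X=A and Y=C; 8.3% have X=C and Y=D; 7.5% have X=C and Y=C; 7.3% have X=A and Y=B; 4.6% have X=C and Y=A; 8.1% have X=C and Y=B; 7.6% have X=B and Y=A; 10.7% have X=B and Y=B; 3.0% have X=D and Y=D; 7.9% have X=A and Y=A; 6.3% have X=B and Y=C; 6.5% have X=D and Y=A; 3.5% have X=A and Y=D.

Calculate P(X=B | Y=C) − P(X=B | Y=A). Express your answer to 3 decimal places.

P(Y=C) = 0.011 + 0.063 + 0.075 + 0.065 = 0.214; P(X=B | Y=C) = 0.063/0.214 = 0.2944.
P(Y=A) = 0.079 + 0.076 + 0.046 + 0.065 = 0.266; P(X=B | Y=A) = 0.076/0.266 = 0.2857.
Difference = 0.009.

0.009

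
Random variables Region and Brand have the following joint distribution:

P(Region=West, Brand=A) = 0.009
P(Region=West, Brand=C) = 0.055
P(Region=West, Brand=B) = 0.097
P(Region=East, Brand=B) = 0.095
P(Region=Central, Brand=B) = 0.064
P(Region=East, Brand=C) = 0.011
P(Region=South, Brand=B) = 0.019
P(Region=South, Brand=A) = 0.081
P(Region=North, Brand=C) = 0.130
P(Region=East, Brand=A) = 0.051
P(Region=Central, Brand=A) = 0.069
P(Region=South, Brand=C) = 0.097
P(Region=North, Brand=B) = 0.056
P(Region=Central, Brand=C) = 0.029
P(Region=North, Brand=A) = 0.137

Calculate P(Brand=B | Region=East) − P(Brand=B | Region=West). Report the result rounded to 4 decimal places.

P(Region=East) = 0.051 + 0.095 + 0.011 = 0.157; P(Brand=B | Region=East) = 0.095/0.157 = 0.60510.
P(Region=West) = 0.009 + 0.097 + 0.055 = 0.161; P(Brand=B | Region=West) = 0.097/0.161 = 0.60248.
Difference = 0.0026.

0.0026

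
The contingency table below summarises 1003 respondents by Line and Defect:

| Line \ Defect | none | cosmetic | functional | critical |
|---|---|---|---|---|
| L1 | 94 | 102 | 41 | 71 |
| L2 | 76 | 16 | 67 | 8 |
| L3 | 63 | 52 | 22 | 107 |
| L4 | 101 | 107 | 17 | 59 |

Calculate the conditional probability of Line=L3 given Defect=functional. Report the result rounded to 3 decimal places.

Total with Defect=functional: 41 + 67 + 22 + 17 = 147.
P(Line=L3 | Defect=functional) = 22/147 = 0.150.

0.150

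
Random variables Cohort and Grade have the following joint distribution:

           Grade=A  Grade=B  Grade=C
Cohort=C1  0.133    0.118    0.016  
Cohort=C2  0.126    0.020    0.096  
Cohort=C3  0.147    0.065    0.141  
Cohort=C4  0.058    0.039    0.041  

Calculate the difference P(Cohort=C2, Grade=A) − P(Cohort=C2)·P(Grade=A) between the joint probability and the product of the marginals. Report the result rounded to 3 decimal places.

P(Cohort=C2) = 0.126 + 0.020 + 0.096 = 0.242.
P(Grade=A) = 0.133 + 0.126 + 0.147 + 0.058 = 0.464.
P(Cohort=C2, Grade=A) − P(Cohort=C2)P(Grade=A) = 0.126 − 0.242×0.464 = 0.014.

0.014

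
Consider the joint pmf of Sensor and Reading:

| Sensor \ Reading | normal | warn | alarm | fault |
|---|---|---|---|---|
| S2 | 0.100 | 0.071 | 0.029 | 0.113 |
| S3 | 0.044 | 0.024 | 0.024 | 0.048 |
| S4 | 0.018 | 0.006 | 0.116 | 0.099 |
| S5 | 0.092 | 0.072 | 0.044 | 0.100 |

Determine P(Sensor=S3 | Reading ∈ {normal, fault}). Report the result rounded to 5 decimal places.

0.14984

P(Reading=normal) = 0.100 + 0.044 + 0.018 + 0.092 = 0.254.
P(Reading=fault) = 0.113 + 0.048 + 0.099 + 0.100 = 0.360.
P(Reading ∈ {normal, fault}) = 0.254 + 0.360 = 0.614; P(Sensor=S3, Reading ∈ {normal, fault}) = 0.044 + 0.048 = 0.092.
P(Sensor=S3 | Reading ∈ {normal, fault}) = 0.092/0.614 = 0.14984.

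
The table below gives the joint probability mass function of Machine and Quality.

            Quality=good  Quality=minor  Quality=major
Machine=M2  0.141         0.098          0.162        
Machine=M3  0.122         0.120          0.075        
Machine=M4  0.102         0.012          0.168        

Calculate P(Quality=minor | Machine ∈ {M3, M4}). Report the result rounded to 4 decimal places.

P(Machine=M3) = 0.122 + 0.120 + 0.075 = 0.317.
P(Machine=M4) = 0.102 + 0.012 + 0.168 = 0.282.
P(Machine ∈ {M3, M4}) = 0.317 + 0.282 = 0.599; P(Quality=minor, Machine ∈ {M3, M4}) = 0.120 + 0.012 = 0.132.
P(Quality=minor | Machine ∈ {M3, M4}) = 0.132/0.599 = 0.2204.

0.2204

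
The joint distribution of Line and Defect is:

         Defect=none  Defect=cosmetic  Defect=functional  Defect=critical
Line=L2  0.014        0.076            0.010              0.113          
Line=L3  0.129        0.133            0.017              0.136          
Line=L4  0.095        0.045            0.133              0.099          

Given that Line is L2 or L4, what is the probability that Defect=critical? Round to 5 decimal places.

0.36239

P(Line=L2) = 0.014 + 0.076 + 0.010 + 0.113 = 0.213.
P(Line=L4) = 0.095 + 0.045 + 0.133 + 0.099 = 0.372.
P(Line ∈ {L2, L4}) = 0.213 + 0.372 = 0.585; P(Defect=critical, Line ∈ {L2, L4}) = 0.113 + 0.099 = 0.212.
P(Defect=critical | Line ∈ {L2, L4}) = 0.212/0.585 = 0.36239.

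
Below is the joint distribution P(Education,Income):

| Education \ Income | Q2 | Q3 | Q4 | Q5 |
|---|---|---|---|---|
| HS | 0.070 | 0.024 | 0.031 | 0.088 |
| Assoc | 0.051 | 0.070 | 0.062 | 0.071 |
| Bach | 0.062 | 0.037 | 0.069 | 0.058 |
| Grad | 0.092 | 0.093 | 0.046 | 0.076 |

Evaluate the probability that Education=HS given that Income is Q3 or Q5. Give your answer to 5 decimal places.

P(Income=Q3) = 0.024 + 0.070 + 0.037 + 0.093 = 0.224.
P(Income=Q5) = 0.088 + 0.071 + 0.058 + 0.076 = 0.293.
P(Income ∈ {Q3, Q5}) = 0.224 + 0.293 = 0.517; P(Education=HS, Income ∈ {Q3, Q5}) = 0.024 + 0.088 = 0.112.
P(Education=HS | Income ∈ {Q3, Q5}) = 0.112/0.517 = 0.21663.

0.21663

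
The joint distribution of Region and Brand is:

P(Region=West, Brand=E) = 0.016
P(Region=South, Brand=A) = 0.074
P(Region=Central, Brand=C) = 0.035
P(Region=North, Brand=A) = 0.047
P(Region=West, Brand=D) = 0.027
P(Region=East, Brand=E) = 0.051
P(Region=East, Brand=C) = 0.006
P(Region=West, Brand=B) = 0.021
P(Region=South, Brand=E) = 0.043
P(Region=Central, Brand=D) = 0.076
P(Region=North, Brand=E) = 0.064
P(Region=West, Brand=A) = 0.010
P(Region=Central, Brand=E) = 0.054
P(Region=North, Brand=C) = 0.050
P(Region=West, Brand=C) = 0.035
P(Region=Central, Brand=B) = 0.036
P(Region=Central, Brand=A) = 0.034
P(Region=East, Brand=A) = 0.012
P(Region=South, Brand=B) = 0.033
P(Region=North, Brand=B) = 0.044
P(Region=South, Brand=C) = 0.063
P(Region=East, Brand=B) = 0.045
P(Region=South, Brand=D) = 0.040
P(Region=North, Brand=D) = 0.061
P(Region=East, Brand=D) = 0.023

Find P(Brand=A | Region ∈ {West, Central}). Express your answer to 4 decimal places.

P(Region=West) = 0.010 + 0.021 + 0.035 + 0.027 + 0.016 = 0.109.
P(Region=Central) = 0.034 + 0.036 + 0.035 + 0.076 + 0.054 = 0.235.
P(Region ∈ {West, Central}) = 0.109 + 0.235 = 0.344; P(Brand=A, Region ∈ {West, Central}) = 0.010 + 0.034 = 0.044.
P(Brand=A | Region ∈ {West, Central}) = 0.044/0.344 = 0.1279.

0.1279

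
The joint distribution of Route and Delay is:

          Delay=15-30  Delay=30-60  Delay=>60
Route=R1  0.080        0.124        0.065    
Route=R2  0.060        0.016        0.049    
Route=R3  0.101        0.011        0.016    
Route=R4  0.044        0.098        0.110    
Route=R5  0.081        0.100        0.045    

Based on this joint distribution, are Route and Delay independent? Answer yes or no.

no

P(Route=R3) = 0.128 and P(Delay=15-30) = 0.366, so their product is 0.04685, but P(Route=R3, Delay=15-30) = 0.101. Since these differ, Route and Delay are not independent.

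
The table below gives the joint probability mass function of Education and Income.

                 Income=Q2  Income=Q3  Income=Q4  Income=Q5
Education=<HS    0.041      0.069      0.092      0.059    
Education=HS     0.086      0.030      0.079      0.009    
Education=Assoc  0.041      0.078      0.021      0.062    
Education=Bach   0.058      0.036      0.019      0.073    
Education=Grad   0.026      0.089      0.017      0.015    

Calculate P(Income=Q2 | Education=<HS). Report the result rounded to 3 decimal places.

0.157

P(Education=<HS) = 0.041 + 0.069 + 0.092 + 0.059 = 0.261.
P(Income=Q2 | Education=<HS) = 0.041/0.261 = 0.157.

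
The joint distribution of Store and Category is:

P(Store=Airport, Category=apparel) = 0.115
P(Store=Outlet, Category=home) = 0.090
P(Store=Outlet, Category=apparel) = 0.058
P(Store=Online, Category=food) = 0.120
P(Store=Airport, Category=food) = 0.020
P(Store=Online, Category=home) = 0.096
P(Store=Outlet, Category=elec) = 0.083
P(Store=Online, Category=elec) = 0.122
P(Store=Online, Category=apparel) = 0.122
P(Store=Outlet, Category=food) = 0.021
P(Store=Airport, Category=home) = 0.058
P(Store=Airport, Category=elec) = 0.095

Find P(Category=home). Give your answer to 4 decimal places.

P(Category=home) = 0.058 + 0.090 + 0.096 = 0.244.

0.2440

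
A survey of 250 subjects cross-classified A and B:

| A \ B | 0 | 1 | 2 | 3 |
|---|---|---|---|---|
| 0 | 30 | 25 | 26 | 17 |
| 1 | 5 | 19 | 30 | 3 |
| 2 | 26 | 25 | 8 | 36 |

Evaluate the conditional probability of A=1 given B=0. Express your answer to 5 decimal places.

Total with B=0: 30 + 5 + 26 = 61.
P(A=1 | B=0) = 5/61 = 0.08197.

0.08197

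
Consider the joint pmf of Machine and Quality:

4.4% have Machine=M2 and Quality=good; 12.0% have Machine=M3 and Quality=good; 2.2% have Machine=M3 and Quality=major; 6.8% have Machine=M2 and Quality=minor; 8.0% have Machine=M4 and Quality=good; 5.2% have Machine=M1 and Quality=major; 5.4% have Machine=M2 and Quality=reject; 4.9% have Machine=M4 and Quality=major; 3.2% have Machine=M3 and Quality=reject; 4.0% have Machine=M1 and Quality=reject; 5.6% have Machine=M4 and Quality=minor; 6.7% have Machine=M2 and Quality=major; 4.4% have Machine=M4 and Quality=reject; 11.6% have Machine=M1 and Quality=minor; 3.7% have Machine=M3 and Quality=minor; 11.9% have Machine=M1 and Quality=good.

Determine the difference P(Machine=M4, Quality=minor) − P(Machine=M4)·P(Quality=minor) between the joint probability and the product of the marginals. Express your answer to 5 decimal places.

P(Machine=M4) = 0.080 + 0.056 + 0.049 + 0.044 = 0.229.
P(Quality=minor) = 0.116 + 0.068 + 0.037 + 0.056 = 0.277.
P(Machine=M4, Quality=minor) − P(Machine=M4)P(Quality=minor) = 0.056 − 0.229×0.277 = -0.00743.

-0.00743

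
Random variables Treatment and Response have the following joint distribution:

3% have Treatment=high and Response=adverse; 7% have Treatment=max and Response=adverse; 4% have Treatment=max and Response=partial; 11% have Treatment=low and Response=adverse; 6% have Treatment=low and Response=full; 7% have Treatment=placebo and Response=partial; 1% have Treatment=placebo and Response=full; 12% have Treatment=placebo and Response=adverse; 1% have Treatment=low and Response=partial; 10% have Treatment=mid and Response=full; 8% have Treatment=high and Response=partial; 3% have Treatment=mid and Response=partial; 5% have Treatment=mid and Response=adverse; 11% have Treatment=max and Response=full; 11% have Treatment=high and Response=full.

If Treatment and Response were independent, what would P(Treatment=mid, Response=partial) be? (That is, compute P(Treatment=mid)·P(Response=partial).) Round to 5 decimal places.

0.04140

P(Treatment=mid) = 0.03 + 0.10 + 0.05 = 0.18.
P(Response=partial) = 0.07 + 0.01 + 0.03 + 0.08 + 0.04 = 0.23.
Product: 0.18 × 0.23 = 0.04140.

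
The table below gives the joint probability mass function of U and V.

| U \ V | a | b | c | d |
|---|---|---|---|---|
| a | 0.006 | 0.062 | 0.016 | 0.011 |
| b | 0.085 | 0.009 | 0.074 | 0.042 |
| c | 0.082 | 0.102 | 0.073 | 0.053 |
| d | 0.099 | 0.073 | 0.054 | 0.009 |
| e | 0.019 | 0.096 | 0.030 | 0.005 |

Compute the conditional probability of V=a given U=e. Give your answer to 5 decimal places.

0.12667

P(U=e) = 0.019 + 0.096 + 0.030 + 0.005 = 0.150.
P(V=a | U=e) = 0.019/0.150 = 0.12667.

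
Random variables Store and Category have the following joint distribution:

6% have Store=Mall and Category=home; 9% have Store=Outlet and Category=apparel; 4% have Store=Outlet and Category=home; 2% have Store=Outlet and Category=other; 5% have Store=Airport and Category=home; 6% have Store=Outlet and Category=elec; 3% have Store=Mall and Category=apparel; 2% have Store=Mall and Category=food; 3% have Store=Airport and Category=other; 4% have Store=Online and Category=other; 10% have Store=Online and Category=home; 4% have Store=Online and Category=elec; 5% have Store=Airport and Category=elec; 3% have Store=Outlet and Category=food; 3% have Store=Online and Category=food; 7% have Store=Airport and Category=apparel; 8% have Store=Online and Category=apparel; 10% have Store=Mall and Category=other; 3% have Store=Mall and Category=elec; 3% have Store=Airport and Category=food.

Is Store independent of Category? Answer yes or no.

no

P(Store=Mall) = 0.24 and P(Category=other) = 0.19, so their product is 0.0456, but P(Store=Mall, Category=other) = 0.10. Since these differ, Store and Category are not independent.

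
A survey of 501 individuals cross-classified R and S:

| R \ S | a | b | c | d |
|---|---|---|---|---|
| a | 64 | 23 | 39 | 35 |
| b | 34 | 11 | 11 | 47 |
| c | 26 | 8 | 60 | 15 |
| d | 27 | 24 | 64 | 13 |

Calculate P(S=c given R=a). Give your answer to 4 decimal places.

Total with R=a: 64 + 23 + 39 + 35 = 161.
P(S=c | R=a) = 39/161 = 0.2422.

0.2422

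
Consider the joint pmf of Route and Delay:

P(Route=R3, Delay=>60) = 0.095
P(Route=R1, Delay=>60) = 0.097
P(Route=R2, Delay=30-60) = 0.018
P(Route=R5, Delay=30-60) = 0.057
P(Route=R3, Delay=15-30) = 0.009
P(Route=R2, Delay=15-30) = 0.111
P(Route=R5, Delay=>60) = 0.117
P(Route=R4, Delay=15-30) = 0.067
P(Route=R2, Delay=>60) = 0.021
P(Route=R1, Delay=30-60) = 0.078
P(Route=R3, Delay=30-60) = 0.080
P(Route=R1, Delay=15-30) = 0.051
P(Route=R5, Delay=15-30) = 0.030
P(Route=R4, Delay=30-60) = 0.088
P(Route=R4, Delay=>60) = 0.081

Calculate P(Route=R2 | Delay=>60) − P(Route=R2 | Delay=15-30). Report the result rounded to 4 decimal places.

P(Delay=>60) = 0.097 + 0.021 + 0.095 + 0.081 + 0.117 = 0.411; P(Route=R2 | Delay=>60) = 0.021/0.411 = 0.05109.
P(Delay=15-30) = 0.051 + 0.111 + 0.009 + 0.067 + 0.030 = 0.268; P(Route=R2 | Delay=15-30) = 0.111/0.268 = 0.41418.
Difference = -0.3631.

-0.3631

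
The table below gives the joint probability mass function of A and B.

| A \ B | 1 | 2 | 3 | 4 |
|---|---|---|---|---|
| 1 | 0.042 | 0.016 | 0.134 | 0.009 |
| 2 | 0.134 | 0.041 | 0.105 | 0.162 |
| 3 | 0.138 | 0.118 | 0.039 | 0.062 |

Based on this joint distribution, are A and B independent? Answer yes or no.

P(A=1) = 0.201 and P(B=3) = 0.278, so their product is 0.05588, but P(A=1, B=3) = 0.134. Since these differ, A and B are not independent.

no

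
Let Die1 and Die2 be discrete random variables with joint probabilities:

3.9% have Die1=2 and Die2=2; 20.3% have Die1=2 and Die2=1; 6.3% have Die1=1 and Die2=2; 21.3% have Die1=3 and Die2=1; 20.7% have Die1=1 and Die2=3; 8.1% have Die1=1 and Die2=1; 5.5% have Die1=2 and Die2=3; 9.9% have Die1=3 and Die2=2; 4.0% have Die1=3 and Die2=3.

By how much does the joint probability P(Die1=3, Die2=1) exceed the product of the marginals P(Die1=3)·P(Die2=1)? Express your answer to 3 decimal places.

0.038

P(Die1=3) = 0.213 + 0.099 + 0.040 = 0.352.
P(Die2=1) = 0.081 + 0.203 + 0.213 = 0.497.
P(Die1=3, Die2=1) − P(Die1=3)P(Die2=1) = 0.213 − 0.352×0.497 = 0.038.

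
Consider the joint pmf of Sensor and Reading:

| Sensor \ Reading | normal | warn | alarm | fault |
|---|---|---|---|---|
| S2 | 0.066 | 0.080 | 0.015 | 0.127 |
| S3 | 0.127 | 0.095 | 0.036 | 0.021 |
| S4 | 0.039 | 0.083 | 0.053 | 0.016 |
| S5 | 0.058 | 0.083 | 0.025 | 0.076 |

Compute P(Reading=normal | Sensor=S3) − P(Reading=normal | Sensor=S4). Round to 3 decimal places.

0.251

P(Sensor=S3) = 0.127 + 0.095 + 0.036 + 0.021 = 0.279; P(Reading=normal | Sensor=S3) = 0.127/0.279 = 0.4552.
P(Sensor=S4) = 0.039 + 0.083 + 0.053 + 0.016 = 0.191; P(Reading=normal | Sensor=S4) = 0.039/0.191 = 0.2042.
Difference = 0.251.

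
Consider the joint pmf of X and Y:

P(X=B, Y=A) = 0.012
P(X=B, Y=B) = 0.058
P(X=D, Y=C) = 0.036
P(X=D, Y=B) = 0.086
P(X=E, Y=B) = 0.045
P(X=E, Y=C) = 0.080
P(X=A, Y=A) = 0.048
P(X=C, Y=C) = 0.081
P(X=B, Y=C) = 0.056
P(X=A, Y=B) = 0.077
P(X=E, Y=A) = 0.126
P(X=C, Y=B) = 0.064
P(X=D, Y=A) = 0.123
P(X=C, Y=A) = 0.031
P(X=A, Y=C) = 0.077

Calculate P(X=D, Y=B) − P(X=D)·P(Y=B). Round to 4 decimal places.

P(X=D) = 0.123 + 0.086 + 0.036 = 0.245.
P(Y=B) = 0.077 + 0.058 + 0.064 + 0.086 + 0.045 = 0.330.
P(X=D, Y=B) − P(X=D)P(Y=B) = 0.086 − 0.245×0.330 = 0.0052.

0.0052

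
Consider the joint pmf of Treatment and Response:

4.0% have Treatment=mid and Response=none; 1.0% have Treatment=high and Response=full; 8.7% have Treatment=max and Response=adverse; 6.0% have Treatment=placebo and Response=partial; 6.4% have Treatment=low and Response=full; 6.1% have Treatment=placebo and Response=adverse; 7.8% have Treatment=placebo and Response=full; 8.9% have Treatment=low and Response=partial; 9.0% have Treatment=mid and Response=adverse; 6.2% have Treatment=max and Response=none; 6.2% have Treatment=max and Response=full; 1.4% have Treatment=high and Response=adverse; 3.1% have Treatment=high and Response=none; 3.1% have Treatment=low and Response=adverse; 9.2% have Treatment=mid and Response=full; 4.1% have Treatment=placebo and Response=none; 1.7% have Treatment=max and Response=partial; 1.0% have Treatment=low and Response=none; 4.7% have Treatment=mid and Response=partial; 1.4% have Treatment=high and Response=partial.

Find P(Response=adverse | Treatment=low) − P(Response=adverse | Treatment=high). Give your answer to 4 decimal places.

-0.0431

P(Treatment=low) = 0.010 + 0.089 + 0.064 + 0.031 = 0.194; P(Response=adverse | Treatment=low) = 0.031/0.194 = 0.15979.
P(Treatment=high) = 0.031 + 0.014 + 0.010 + 0.014 = 0.069; P(Response=adverse | Treatment=high) = 0.014/0.069 = 0.20290.
Difference = -0.0431.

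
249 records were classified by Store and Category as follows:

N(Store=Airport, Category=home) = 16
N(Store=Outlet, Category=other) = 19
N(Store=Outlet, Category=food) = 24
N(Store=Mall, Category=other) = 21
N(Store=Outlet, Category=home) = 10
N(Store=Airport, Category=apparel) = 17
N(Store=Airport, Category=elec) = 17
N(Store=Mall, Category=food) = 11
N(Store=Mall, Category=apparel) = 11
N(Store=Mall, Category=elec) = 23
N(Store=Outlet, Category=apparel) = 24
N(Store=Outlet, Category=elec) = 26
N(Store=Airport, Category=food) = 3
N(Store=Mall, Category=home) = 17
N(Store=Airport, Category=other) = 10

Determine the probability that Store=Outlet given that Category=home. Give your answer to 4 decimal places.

Total with Category=home: 17 + 16 + 10 = 43.
P(Store=Outlet | Category=home) = 10/43 = 0.2326.

0.2326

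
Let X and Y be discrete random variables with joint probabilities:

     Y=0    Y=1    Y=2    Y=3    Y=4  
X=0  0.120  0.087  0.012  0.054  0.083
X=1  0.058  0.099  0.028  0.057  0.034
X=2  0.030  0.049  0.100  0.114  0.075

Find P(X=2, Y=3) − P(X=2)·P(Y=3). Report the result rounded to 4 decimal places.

0.0312

P(X=2) = 0.030 + 0.049 + 0.100 + 0.114 + 0.075 = 0.368.
P(Y=3) = 0.054 + 0.057 + 0.114 = 0.225.
P(X=2, Y=3) − P(X=2)P(Y=3) = 0.114 − 0.368×0.225 = 0.0312.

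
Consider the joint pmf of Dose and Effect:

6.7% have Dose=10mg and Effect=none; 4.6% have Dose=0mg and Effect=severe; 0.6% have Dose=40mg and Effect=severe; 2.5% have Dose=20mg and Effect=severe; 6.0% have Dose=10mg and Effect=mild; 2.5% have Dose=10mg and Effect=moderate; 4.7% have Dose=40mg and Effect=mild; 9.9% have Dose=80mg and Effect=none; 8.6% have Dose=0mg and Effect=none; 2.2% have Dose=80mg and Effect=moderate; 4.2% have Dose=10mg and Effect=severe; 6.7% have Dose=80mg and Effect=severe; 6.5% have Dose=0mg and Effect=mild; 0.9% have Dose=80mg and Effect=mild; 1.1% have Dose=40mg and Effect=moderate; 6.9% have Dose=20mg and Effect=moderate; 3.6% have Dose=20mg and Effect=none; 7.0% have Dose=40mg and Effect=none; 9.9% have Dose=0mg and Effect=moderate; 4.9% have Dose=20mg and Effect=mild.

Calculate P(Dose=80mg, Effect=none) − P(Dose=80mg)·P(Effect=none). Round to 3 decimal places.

P(Dose=80mg) = 0.099 + 0.009 + 0.022 + 0.067 = 0.197.
P(Effect=none) = 0.086 + 0.067 + 0.036 + 0.070 + 0.099 = 0.358.
P(Dose=80mg, Effect=none) − P(Dose=80mg)P(Effect=none) = 0.099 − 0.197×0.358 = 0.028.

0.028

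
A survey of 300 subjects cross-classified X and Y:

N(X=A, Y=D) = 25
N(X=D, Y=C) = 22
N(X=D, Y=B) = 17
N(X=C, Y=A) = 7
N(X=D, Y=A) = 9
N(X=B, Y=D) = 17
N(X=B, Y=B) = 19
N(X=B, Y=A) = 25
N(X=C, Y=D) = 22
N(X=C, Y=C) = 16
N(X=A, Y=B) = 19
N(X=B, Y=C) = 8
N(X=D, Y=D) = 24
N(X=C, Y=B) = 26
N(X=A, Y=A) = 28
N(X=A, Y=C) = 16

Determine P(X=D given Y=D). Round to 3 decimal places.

0.273

Total with Y=D: 25 + 17 + 22 + 24 = 88.
P(X=D | Y=D) = 24/88 = 0.273.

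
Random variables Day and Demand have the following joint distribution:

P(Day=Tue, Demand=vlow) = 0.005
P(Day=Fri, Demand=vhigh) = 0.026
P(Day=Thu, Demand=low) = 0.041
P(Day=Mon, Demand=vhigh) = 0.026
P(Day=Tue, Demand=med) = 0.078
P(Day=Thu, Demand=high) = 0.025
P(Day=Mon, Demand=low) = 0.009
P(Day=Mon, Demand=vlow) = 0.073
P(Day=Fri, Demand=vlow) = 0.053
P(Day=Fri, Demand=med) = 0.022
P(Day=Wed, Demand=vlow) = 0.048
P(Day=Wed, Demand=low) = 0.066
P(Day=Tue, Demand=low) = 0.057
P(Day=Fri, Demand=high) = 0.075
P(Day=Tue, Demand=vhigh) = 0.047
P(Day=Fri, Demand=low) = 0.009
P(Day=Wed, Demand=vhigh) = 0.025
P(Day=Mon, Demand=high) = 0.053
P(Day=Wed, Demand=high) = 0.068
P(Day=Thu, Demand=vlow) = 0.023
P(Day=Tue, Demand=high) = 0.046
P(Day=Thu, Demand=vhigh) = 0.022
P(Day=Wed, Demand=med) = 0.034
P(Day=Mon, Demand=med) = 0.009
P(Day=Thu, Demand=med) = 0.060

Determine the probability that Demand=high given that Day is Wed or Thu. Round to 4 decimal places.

0.2257

P(Day=Wed) = 0.048 + 0.066 + 0.034 + 0.068 + 0.025 = 0.241.
P(Day=Thu) = 0.023 + 0.041 + 0.060 + 0.025 + 0.022 = 0.171.
P(Day ∈ {Wed, Thu}) = 0.241 + 0.171 = 0.412; P(Demand=high, Day ∈ {Wed, Thu}) = 0.068 + 0.025 = 0.093.
P(Demand=high | Day ∈ {Wed, Thu}) = 0.093/0.412 = 0.2257.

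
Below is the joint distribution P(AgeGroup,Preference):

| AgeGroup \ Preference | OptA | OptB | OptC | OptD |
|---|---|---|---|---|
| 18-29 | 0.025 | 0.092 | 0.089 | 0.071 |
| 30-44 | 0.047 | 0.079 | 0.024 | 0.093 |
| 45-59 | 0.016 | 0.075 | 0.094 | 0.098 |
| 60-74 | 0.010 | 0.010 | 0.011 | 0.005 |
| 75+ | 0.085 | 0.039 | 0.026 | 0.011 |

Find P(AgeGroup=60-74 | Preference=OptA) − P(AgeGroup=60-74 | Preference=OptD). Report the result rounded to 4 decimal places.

P(Preference=OptA) = 0.025 + 0.047 + 0.016 + 0.010 + 0.085 = 0.183; P(AgeGroup=60-74 | Preference=OptA) = 0.010/0.183 = 0.05464.
P(Preference=OptD) = 0.071 + 0.093 + 0.098 + 0.005 + 0.011 = 0.278; P(AgeGroup=60-74 | Preference=OptD) = 0.005/0.278 = 0.01799.
Difference = 0.0367.

0.0367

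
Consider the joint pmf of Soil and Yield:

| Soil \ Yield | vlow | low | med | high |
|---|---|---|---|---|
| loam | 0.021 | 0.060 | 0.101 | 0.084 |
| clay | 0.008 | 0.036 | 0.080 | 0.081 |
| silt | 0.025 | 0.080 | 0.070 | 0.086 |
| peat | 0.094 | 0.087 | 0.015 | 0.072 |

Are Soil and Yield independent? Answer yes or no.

P(Soil=peat) = 0.268 and P(Yield=med) = 0.266, so their product is 0.07129, but P(Soil=peat, Yield=med) = 0.015. Since these differ, Soil and Yield are not independent.

no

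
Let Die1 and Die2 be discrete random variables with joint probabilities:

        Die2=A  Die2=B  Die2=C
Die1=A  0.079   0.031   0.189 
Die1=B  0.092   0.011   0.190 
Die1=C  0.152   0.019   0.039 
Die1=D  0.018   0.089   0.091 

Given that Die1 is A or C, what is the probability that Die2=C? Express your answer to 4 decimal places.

P(Die1=A) = 0.079 + 0.031 + 0.189 = 0.299.
P(Die1=C) = 0.152 + 0.019 + 0.039 = 0.210.
P(Die1 ∈ {A, C}) = 0.299 + 0.210 = 0.509; P(Die2=C, Die1 ∈ {A, C}) = 0.189 + 0.039 = 0.228.
P(Die2=C | Die1 ∈ {A, C}) = 0.228/0.509 = 0.4479.

0.4479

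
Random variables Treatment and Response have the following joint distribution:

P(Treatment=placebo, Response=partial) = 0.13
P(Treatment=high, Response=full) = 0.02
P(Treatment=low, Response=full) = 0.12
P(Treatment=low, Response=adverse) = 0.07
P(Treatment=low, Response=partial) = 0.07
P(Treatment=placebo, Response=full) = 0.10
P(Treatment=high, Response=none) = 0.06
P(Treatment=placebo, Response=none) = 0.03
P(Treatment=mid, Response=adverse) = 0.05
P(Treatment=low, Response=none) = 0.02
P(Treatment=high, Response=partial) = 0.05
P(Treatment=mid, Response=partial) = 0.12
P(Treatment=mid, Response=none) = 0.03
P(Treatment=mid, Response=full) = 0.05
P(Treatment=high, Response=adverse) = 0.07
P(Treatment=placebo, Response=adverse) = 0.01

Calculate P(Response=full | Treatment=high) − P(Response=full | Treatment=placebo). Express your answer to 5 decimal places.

P(Treatment=high) = 0.06 + 0.05 + 0.02 + 0.07 = 0.20; P(Response=full | Treatment=high) = 0.02/0.20 = 0.100000.
P(Treatment=placebo) = 0.03 + 0.13 + 0.10 + 0.01 = 0.27; P(Response=full | Treatment=placebo) = 0.10/0.27 = 0.370370.
Difference = -0.27037.

-0.27037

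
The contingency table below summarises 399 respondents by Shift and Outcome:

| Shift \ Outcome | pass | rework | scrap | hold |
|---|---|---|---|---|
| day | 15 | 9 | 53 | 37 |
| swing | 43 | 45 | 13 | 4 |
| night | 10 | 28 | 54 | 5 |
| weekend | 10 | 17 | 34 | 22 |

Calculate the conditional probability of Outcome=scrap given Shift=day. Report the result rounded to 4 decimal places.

Total with Shift=day: 15 + 9 + 53 + 37 = 114.
P(Outcome=scrap | Shift=day) = 53/114 = 0.4649.

0.4649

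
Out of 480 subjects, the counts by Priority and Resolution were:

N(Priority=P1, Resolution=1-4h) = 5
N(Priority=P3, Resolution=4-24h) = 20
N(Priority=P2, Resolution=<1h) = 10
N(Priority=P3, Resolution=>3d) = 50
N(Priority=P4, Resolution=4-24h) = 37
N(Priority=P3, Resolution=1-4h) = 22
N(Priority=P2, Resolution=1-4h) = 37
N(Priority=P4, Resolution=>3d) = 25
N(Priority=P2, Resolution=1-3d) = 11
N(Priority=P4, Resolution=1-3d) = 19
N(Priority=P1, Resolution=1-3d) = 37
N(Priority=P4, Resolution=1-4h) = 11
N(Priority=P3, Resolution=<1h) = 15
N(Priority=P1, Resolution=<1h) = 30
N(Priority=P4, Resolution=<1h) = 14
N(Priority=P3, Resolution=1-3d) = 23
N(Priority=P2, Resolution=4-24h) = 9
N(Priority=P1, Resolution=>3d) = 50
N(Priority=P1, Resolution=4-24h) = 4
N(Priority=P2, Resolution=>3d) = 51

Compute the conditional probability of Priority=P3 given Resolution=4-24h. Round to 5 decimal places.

Total with Resolution=4-24h: 4 + 9 + 20 + 37 = 70.
P(Priority=P3 | Resolution=4-24h) = 20/70 = 0.28571.

0.28571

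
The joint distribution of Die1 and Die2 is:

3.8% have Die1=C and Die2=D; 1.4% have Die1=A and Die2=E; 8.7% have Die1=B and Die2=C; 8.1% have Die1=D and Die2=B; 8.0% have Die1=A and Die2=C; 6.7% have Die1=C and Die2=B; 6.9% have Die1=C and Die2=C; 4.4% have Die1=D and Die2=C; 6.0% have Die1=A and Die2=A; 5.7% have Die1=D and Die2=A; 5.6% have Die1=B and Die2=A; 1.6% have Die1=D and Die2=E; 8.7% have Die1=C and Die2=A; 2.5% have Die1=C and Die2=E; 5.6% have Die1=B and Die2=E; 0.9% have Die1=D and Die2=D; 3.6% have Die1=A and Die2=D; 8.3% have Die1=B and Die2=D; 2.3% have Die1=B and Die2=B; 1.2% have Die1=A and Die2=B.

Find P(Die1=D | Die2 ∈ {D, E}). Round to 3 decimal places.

P(Die2=D) = 0.036 + 0.083 + 0.038 + 0.009 = 0.166.
P(Die2=E) = 0.014 + 0.056 + 0.025 + 0.016 = 0.111.
P(Die2 ∈ {D, E}) = 0.166 + 0.111 = 0.277; P(Die1=D, Die2 ∈ {D, E}) = 0.009 + 0.016 = 0.025.
P(Die1=D | Die2 ∈ {D, E}) = 0.025/0.277 = 0.090.

0.090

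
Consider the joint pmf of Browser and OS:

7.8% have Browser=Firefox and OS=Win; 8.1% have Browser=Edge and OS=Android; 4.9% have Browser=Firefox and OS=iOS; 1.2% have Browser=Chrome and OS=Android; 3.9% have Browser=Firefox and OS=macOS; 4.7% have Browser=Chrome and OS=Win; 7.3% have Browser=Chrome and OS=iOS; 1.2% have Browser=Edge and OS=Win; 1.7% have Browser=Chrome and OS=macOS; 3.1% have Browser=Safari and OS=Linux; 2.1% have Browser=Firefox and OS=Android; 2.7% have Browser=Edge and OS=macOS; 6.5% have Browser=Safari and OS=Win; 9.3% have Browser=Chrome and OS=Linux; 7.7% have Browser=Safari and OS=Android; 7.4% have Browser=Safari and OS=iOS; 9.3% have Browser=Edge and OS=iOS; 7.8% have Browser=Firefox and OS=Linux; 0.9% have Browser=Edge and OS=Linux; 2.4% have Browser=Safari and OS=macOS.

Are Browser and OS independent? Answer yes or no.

no

P(Browser=Chrome) = 0.242 and P(OS=Linux) = 0.211, so their product is 0.05106, but P(Browser=Chrome, OS=Linux) = 0.093. Since these differ, Browser and OS are not independent.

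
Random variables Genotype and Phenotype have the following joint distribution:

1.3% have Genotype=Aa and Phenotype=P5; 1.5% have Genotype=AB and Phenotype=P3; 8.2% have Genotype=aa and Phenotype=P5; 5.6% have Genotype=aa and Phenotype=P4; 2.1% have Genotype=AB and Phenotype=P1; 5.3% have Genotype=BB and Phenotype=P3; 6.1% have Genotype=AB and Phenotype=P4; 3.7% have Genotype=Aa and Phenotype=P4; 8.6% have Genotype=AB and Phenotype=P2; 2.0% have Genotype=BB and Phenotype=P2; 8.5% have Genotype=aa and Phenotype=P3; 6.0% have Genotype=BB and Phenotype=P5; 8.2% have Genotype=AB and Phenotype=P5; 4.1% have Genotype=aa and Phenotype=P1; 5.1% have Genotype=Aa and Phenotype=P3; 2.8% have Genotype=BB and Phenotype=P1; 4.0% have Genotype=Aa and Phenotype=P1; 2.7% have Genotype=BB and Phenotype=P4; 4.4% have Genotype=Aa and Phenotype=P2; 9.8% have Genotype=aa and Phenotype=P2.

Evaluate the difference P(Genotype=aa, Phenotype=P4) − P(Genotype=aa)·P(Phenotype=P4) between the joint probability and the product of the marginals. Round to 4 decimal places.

-0.0095

P(Genotype=aa) = 0.041 + 0.098 + 0.085 + 0.056 + 0.082 = 0.362.
P(Phenotype=P4) = 0.037 + 0.056 + 0.061 + 0.027 = 0.181.
P(Genotype=aa, Phenotype=P4) − P(Genotype=aa)P(Phenotype=P4) = 0.056 − 0.362×0.181 = -0.0095.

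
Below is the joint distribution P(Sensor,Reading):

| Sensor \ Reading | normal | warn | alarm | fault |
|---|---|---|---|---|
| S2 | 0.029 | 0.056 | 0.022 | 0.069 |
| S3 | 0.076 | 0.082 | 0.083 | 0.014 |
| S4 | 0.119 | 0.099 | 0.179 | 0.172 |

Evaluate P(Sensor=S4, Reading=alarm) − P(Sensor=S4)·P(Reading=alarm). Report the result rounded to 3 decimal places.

0.017

P(Sensor=S4) = 0.119 + 0.099 + 0.179 + 0.172 = 0.569.
P(Reading=alarm) = 0.022 + 0.083 + 0.179 = 0.284.
P(Sensor=S4, Reading=alarm) − P(Sensor=S4)P(Reading=alarm) = 0.179 − 0.569×0.284 = 0.017.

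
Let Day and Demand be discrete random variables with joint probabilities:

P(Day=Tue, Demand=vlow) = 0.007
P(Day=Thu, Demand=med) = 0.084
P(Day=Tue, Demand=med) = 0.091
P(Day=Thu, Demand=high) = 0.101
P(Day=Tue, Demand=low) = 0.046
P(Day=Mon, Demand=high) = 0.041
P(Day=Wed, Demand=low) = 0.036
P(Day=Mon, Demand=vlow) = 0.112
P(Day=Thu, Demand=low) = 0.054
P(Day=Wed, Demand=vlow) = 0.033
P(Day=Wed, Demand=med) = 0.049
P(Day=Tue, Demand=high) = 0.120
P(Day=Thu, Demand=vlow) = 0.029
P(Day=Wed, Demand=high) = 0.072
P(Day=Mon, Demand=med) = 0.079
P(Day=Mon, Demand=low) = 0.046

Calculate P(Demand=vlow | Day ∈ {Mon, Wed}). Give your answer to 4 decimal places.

P(Day=Mon) = 0.112 + 0.046 + 0.079 + 0.041 = 0.278.
P(Day=Wed) = 0.033 + 0.036 + 0.049 + 0.072 = 0.190.
P(Day ∈ {Mon, Wed}) = 0.278 + 0.190 = 0.468; P(Demand=vlow, Day ∈ {Mon, Wed}) = 0.112 + 0.033 = 0.145.
P(Demand=vlow | Day ∈ {Mon, Wed}) = 0.145/0.468 = 0.3098.

0.3098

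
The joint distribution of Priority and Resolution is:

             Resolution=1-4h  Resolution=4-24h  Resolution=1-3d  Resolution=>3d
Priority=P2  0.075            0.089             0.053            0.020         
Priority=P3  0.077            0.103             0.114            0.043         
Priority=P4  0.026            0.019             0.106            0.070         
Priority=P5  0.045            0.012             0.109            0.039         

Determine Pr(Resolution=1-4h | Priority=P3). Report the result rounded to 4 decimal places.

0.2285

P(Priority=P3) = 0.077 + 0.103 + 0.114 + 0.043 = 0.337.
P(Resolution=1-4h | Priority=P3) = 0.077/0.337 = 0.2285.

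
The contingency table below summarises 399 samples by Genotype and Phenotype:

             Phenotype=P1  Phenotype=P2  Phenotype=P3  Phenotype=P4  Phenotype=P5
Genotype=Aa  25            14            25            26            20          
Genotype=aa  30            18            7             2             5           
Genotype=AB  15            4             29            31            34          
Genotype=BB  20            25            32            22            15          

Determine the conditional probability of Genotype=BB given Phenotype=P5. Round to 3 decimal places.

0.203

Total with Phenotype=P5: 20 + 5 + 34 + 15 = 74.
P(Genotype=BB | Phenotype=P5) = 15/74 = 0.203.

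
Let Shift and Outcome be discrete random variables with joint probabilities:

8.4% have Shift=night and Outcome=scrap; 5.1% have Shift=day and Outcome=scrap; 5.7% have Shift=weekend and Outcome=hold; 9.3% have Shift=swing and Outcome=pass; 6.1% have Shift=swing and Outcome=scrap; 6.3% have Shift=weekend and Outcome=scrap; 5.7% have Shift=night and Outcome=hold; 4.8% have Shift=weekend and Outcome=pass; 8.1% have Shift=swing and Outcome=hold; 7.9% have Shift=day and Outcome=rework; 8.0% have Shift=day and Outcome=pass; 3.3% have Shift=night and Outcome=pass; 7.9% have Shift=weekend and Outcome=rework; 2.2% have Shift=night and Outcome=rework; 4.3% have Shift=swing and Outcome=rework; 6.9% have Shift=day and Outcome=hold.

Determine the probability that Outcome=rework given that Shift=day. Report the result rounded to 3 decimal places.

0.283

P(Shift=day) = 0.080 + 0.079 + 0.051 + 0.069 = 0.279.
P(Outcome=rework | Shift=day) = 0.079/0.279 = 0.283.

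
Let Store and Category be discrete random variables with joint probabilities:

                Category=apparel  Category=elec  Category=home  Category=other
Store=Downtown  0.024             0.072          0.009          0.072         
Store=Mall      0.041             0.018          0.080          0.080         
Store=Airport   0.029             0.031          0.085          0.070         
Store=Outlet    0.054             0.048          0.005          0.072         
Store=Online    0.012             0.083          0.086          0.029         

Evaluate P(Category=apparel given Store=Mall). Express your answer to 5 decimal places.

P(Store=Mall) = 0.041 + 0.018 + 0.080 + 0.080 = 0.219.
P(Category=apparel | Store=Mall) = 0.041/0.219 = 0.18721.

0.18721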